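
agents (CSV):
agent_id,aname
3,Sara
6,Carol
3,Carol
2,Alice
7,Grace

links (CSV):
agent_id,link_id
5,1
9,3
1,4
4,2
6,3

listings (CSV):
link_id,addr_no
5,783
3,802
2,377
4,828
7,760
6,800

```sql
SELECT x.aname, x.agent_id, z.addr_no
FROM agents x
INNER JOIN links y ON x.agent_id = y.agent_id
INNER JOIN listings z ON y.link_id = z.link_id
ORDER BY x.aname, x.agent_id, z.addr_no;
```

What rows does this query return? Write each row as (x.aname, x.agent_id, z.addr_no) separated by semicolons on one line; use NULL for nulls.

(Carol, 6, 802)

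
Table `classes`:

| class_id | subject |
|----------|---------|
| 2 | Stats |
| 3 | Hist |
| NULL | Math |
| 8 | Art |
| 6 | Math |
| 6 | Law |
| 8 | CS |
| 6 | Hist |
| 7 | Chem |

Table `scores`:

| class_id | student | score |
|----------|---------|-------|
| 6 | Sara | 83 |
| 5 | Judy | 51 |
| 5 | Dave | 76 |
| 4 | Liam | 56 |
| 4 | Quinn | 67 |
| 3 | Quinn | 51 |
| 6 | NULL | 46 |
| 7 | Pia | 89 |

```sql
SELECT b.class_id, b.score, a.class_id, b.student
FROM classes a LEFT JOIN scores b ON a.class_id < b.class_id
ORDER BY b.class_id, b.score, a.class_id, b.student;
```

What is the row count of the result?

22

LEFT JOIN keeps every row from `classes`; unmatched rows get NULL for `scores`'s columns.
Matching on a.class_id < b.class_id. A NULL in a compared column never satisfies the condition.
- a (class_id=2) pairs with 8 row(s) of b.
- a (class_id=3) pairs with 7 row(s) of b.
- a (class_id=NULL) has no partner → padded with NULL.
- a (class_id=8) has no partner → padded with NULL.
- a (class_id=6) pairs with 1 row(s) of b.
- a (class_id=6) pairs with 1 row(s) of b.
- a (class_id=8) has no partner → padded with NULL.
- a (class_id=6) pairs with 1 row(s) of b.
- a (class_id=7) has no partner → padded with NULL.
Total: 18 matched + 4 padded = 22 rows.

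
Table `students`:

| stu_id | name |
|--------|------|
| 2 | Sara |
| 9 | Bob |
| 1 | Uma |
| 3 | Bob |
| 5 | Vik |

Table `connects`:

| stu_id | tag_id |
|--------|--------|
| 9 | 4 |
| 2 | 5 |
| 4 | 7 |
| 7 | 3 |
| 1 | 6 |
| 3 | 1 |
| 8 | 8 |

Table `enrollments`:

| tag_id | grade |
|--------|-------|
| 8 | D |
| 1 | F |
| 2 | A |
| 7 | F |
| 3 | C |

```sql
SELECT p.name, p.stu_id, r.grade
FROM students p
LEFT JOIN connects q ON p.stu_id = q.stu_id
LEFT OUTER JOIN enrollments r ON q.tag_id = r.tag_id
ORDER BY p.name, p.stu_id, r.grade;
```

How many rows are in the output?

5

Step 1 — p LEFT JOIN q on stu_id → 5 row(s).
Then LEFT JOIN `enrollments r` on tag_id: each of those 5 rows is kept; rows whose q.tag_id has no match in r get NULL for r's columns.
Result: 5 row(s).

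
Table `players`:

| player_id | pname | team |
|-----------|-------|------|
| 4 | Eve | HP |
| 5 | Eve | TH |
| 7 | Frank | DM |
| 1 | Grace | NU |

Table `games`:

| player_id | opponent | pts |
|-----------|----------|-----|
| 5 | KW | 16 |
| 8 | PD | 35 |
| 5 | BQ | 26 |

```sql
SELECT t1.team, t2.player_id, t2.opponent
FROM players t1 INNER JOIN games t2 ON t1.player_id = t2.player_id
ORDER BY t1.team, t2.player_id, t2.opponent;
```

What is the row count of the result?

INNER JOIN keeps only pairs where the ON condition holds.
Matching on t1.player_id = t2.player_id.
- t1 (player_id=4) has no partner → excluded.
- t1 (player_id=5) pairs with 2 row(s) of t2.
- t1 (player_id=7) has no partner → excluded.
- t1 (player_id=1) has no partner → excluded.
Total: 2 rows.

2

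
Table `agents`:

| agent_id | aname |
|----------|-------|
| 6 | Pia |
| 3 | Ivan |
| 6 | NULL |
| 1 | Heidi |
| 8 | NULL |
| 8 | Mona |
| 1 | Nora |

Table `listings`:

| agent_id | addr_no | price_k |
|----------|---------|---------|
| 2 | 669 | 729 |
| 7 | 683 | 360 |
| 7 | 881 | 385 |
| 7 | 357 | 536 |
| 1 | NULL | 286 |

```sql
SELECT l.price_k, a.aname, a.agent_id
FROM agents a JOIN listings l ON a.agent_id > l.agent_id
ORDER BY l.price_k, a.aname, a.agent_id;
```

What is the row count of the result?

INNER JOIN keeps only pairs where the ON condition holds.
Matching on a.agent_id > l.agent_id.
- agent_id=6: 2 matching l row(s), so 2 row(s) emitted.
- agent_id=3: 2 matching l row(s), so 2 row(s) emitted.
- agent_id=6: 2 matching l row(s), so 2 row(s) emitted.
- agent_id=1: no matching l row, dropped.
- agent_id=8: 5 matching l row(s), so 5 row(s) emitted.
- agent_id=8: 5 matching l row(s), so 5 row(s) emitted.
- agent_id=1: no matching l row, dropped.
Total: 16 rows.

16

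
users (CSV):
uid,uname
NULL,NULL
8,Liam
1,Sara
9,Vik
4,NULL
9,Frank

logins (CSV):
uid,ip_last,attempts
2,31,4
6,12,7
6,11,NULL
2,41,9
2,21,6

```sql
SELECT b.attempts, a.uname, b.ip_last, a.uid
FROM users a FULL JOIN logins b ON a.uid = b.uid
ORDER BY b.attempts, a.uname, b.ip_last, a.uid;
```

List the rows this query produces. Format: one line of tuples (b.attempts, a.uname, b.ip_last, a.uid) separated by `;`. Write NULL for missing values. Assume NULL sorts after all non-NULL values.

FULL OUTER JOIN keeps every row from both sides; unmatched rows get NULL for the other side's columns.
Matching on a.uid = b.uid. A NULL in a compared column never satisfies the condition.
Matched pairs: 0; unmatched a rows kept: 6; unmatched b rows kept: 5.

(4, NULL, 31, NULL); (6, NULL, 21, NULL); (7, NULL, 12, NULL); (9, NULL, 41, NULL); (NULL, Frank, NULL, 9); (NULL, Liam, NULL, 8); (NULL, Sara, NULL, 1); (NULL, Vik, NULL, 9); (NULL, NULL, 11, NULL); (NULL, NULL, NULL, 4); (NULL, NULL, NULL, NULL)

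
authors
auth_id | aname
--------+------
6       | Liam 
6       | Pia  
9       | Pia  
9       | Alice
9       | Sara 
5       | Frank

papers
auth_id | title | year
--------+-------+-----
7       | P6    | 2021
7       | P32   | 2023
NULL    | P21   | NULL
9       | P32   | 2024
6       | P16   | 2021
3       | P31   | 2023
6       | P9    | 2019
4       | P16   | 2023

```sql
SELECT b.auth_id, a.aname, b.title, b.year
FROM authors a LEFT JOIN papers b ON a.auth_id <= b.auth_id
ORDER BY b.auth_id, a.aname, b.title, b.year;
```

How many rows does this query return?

18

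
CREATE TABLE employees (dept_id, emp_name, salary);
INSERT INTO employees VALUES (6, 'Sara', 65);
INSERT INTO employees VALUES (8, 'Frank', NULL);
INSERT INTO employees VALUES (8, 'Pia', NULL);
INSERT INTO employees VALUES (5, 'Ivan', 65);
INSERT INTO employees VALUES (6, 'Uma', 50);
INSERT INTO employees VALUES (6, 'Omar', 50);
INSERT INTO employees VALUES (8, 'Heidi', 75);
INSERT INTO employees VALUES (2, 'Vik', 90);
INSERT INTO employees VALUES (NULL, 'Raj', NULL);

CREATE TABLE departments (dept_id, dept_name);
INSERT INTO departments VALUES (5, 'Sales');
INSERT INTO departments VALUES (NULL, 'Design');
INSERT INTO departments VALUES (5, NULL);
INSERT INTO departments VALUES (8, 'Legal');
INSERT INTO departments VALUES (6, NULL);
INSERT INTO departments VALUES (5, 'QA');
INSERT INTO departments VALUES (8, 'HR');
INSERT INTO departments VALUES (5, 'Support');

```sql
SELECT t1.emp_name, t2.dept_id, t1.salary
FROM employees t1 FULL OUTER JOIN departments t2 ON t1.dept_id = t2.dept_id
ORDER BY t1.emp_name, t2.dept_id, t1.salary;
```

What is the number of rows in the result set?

16

FULL OUTER JOIN keeps every row from both sides; unmatched rows get NULL for the other side's columns.
Matching on t1.dept_id = t2.dept_id. A NULL in a compared column never satisfies the condition.
- t1[0] dept_id=6 → 1 match(es) in t2 → 1 row(s).
- t1[1] dept_id=8 → 2 match(es) in t2 → 2 row(s).
- t1[2] dept_id=8 → 2 match(es) in t2 → 2 row(s).
- t1[3] dept_id=5 → 4 match(es) in t2 → 4 row(s).
- t1[4] dept_id=6 → 1 match(es) in t2 → 1 row(s).
- t1[5] dept_id=6 → 1 match(es) in t2 → 1 row(s).
- t1[6] dept_id=8 → 2 match(es) in t2 → 2 row(s).
- t1[7] dept_id=2 → no match; kept with NULLs on the t2 side.
- t1[8] dept_id=NULL → no match; kept with NULLs on the t2 side.
- 1 t2 row(s) had no t1 match → kept, t1 columns NULL.
Total: 13 matched + 3 padded = 16 rows.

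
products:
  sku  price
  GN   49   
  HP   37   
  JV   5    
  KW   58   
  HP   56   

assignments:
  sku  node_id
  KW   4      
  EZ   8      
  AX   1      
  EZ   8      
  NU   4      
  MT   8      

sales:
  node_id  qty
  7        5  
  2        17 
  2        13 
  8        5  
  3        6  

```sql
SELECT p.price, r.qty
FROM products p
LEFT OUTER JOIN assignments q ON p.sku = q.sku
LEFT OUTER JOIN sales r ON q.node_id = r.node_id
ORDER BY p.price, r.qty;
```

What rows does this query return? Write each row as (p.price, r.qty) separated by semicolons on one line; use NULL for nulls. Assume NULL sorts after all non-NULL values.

Step 1 — p LEFT JOIN q on sku → 5 row(s).
Then LEFT JOIN `sales r` on node_id: each of those 5 rows is kept; rows whose q.node_id has no match in r get NULL for r's columns.

(5, NULL); (37, NULL); (49, NULL); (56, NULL); (58, NULL)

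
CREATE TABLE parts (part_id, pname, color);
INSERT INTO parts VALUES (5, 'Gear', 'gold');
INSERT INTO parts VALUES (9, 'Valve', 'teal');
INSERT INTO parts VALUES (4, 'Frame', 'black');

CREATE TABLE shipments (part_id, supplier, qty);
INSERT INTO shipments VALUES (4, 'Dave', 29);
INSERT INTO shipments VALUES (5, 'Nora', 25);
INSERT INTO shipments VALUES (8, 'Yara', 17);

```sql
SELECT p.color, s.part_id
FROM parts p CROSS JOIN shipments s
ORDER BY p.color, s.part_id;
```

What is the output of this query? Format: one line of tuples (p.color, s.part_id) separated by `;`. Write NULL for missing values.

(black, 4); (black, 5); (black, 8); (gold, 4); (gold, 5); (gold, 8); (teal, 4); (teal, 5); (teal, 8)

CROSS JOIN pairs every row of `parts` with every row of `shipments`: 3 × 3 = 9 rows.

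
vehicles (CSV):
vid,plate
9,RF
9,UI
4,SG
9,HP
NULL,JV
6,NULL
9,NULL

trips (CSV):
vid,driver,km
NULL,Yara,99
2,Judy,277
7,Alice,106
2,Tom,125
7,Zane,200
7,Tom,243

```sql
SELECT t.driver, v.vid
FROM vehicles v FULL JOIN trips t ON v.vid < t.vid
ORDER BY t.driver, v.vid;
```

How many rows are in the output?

14

FULL OUTER JOIN keeps every row from both sides; unmatched rows get NULL for the other side's columns.
Matching on v.vid < t.vid. A NULL in a compared column never satisfies the condition.
- v[0] vid=9 → no match; kept with NULLs on the t side.
- v[1] vid=9 → no match; kept with NULLs on the t side.
- v[2] vid=4 → 3 match(es) in t → 3 row(s).
- v[3] vid=9 → no match; kept with NULLs on the t side.
- v[4] vid=NULL → no match; kept with NULLs on the t side.
- v[5] vid=6 → 3 match(es) in t → 3 row(s).
- v[6] vid=9 → no match; kept with NULLs on the t side.
- plus 3 unmatched t row(s), each kept with NULL v columns.
Total: 6 matched + 8 padded = 14 rows.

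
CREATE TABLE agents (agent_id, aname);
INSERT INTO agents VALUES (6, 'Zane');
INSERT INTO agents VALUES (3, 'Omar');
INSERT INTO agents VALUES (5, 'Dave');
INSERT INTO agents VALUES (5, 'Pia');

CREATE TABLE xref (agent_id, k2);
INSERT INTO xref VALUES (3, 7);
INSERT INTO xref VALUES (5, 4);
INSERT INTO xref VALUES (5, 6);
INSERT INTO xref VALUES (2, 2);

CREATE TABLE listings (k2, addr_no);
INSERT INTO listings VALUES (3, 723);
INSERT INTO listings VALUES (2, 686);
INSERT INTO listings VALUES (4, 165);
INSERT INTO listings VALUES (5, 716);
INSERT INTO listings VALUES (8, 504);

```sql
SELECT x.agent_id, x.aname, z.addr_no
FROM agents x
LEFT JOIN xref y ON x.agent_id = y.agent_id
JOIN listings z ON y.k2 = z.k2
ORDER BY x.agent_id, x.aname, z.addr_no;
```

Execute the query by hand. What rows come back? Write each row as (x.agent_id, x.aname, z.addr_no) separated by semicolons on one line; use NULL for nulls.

(5, Dave, 165); (5, Pia, 165)

Step 1 — x LEFT JOIN y on agent_id → 6 row(s).
Then INNER JOIN `listings z` on k2: keep only rows whose y.k2 appears in z.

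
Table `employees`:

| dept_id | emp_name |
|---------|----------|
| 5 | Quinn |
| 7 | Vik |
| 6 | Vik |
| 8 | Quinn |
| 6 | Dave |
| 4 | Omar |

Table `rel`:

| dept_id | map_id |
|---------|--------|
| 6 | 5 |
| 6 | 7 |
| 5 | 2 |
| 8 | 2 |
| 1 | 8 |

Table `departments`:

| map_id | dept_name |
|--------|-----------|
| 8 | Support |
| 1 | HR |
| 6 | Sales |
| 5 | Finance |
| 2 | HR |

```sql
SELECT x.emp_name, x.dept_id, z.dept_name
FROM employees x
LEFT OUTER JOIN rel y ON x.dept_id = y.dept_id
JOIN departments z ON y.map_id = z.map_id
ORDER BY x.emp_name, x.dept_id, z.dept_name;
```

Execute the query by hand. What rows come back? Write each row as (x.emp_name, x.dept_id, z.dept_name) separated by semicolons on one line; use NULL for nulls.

(Dave, 6, Finance); (Quinn, 5, HR); (Quinn, 8, HR); (Vik, 6, Finance)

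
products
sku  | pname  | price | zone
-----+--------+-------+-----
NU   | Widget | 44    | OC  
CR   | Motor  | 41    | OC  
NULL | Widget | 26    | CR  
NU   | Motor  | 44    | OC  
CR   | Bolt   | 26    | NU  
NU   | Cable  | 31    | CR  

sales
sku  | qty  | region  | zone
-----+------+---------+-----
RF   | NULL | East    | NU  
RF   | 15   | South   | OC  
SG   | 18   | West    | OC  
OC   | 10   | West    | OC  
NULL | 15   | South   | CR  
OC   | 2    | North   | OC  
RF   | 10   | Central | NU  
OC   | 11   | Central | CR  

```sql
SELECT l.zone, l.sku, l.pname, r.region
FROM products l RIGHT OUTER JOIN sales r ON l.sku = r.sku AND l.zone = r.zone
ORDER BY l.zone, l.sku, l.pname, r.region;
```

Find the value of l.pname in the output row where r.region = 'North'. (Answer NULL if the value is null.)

RIGHT JOIN keeps every row from `sales`; unmatched rows get NULL for `products`'s columns.
Matching on l.sku = r.sku AND l.zone = r.zone. A NULL in a compared column never satisfies the condition.
- l row (sku=NU, zone=OC): no match.
- l row (sku=CR, zone=OC): no match.
- l row (sku=NULL, zone=CR): no match.
- l row (sku=NU, zone=OC): no match.
- l row (sku=CR, zone=NU): no match.
- l row (sku=NU, zone=CR): no match.
- 8 r row(s) had no l match → kept, l columns NULL.

NULL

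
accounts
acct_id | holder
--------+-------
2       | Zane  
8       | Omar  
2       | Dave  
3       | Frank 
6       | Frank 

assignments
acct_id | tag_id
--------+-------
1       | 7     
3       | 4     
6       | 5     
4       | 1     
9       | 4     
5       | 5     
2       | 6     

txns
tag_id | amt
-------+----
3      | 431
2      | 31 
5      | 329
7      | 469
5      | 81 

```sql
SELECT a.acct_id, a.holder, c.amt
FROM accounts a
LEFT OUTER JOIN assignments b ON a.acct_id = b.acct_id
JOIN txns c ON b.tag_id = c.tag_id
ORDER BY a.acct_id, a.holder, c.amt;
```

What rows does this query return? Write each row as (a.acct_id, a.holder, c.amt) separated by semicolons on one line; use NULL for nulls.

Step 1 — a LEFT JOIN b on acct_id → 5 row(s).
Then INNER JOIN `txns c` on tag_id: keep only rows whose b.tag_id appears in c.

(6, Frank, 81); (6, Frank, 329)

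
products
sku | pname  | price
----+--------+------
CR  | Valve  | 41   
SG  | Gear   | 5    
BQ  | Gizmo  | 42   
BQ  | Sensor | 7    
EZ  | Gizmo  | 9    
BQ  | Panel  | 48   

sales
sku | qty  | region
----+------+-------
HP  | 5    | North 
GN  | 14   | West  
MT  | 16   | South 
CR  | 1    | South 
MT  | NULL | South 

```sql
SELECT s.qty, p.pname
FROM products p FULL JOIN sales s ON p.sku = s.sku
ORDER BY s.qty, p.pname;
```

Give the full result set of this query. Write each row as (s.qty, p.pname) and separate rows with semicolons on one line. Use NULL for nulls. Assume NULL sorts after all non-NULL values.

(1, Valve); (5, NULL); (14, NULL); (16, NULL); (NULL, Gear); (NULL, Gizmo); (NULL, Gizmo); (NULL, Panel); (NULL, Sensor); (NULL, NULL)

FULL OUTER JOIN keeps every row from both sides; unmatched rows get NULL for the other side's columns.
Matching on p.sku = s.sku.
Matched pairs: 1; unmatched p rows kept: 5; unmatched s rows kept: 4.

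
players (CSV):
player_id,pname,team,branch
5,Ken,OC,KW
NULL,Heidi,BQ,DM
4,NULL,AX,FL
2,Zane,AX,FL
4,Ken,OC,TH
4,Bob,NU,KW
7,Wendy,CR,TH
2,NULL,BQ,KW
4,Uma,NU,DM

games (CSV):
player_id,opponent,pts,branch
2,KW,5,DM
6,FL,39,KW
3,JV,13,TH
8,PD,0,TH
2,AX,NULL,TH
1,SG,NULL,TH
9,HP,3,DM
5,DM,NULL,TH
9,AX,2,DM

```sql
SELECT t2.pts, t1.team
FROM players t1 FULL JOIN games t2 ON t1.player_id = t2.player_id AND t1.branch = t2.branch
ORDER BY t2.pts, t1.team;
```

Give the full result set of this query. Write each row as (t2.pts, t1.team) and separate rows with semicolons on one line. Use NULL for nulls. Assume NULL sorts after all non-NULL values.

(0, NULL); (2, NULL); (3, NULL); (5, NULL); (13, NULL); (39, NULL); (NULL, AX); (NULL, AX); (NULL, BQ); (NULL, BQ); (NULL, CR); (NULL, NU); (NULL, NU); (NULL, OC); (NULL, OC); (NULL, NULL); (NULL, NULL); (NULL, NULL)

FULL OUTER JOIN keeps every row from both sides; unmatched rows get NULL for the other side's columns.
Matching on t1.player_id = t2.player_id AND t1.branch = t2.branch. A NULL in a compared column never satisfies the condition.
- t1 (player_id=5, branch=KW) has no partner → padded with NULL.
- t1 (player_id=NULL, branch=DM) has no partner → padded with NULL.
- t1 (player_id=4, branch=FL) has no partner → padded with NULL.
- t1 (player_id=2, branch=FL) has no partner → padded with NULL.
- t1 (player_id=4, branch=TH) has no partner → padded with NULL.
- t1 (player_id=4, branch=KW) has no partner → padded with NULL.
- t1 (player_id=7, branch=TH) has no partner → padded with NULL.
- t1 (player_id=2, branch=KW) has no partner → padded with NULL.
- t1 (player_id=4, branch=DM) has no partner → padded with NULL.
- 9 t2 row(s) had no t1 match → kept, t1 columns NULL.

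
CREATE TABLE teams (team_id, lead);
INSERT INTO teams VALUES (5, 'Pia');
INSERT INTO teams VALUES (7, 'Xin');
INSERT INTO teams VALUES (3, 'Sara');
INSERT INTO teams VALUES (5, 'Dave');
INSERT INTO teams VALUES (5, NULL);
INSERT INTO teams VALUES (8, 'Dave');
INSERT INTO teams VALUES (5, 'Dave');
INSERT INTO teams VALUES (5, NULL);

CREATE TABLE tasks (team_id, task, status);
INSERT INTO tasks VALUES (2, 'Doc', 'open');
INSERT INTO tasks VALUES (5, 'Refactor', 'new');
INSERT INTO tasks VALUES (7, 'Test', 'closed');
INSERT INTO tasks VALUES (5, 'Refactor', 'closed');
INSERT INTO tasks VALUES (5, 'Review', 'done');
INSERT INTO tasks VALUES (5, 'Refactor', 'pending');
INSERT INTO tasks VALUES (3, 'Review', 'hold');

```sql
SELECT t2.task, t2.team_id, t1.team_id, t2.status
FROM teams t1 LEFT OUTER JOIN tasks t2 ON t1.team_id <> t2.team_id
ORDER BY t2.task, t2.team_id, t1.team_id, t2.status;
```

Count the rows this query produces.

LEFT JOIN keeps every row from `teams`; unmatched rows get NULL for `tasks`'s columns.
Matching on t1.team_id <> t2.team_id.
- team_id=5: 3 matching t2 row(s), so 3 row(s) emitted.
- team_id=7: 6 matching t2 row(s), so 6 row(s) emitted.
- team_id=3: 6 matching t2 row(s), so 6 row(s) emitted.
- team_id=5: 3 matching t2 row(s), so 3 row(s) emitted.
- team_id=5: 3 matching t2 row(s), so 3 row(s) emitted.
- team_id=8: 7 matching t2 row(s), so 7 row(s) emitted.
- team_id=5: 3 matching t2 row(s), so 3 row(s) emitted.
- team_id=5: 3 matching t2 row(s), so 3 row(s) emitted.
Total: 34 rows.

34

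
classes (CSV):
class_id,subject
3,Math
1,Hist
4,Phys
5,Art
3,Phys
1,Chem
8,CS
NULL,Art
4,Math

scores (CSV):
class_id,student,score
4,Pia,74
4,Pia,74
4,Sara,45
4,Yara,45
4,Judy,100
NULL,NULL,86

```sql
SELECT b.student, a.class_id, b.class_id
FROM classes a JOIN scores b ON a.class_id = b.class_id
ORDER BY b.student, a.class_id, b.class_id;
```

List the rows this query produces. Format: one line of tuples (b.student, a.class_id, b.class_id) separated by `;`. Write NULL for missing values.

(Judy, 4, 4); (Judy, 4, 4); (Pia, 4, 4); (Pia, 4, 4); (Pia, 4, 4); (Pia, 4, 4); (Sara, 4, 4); (Sara, 4, 4); (Yara, 4, 4); (Yara, 4, 4)

INNER JOIN keeps only pairs where the ON condition holds.
Matching on a.class_id = b.class_id. A NULL in a compared column never satisfies the condition.
- class_id=3: no matching b row, dropped.
- class_id=1: no matching b row, dropped.
- class_id=4: 5 matching b row(s), so 5 row(s) emitted.
- class_id=5: no matching b row, dropped.
- class_id=3: no matching b row, dropped.
- class_id=1: no matching b row, dropped.
- class_id=8: no matching b row, dropped.
- class_id=NULL: no matching b row, dropped.
- class_id=4: 5 matching b row(s), so 5 row(s) emitted.
After projecting and ordering:
b.student | a.class_id | b.class_id
Judy | 4 | 4
Judy | 4 | 4
Pia | 4 | 4
Pia | 4 | 4
Pia | 4 | 4
Pia | 4 | 4
Sara | 4 | 4
Sara | 4 | 4
Yara | 4 | 4
Yara | 4 | 4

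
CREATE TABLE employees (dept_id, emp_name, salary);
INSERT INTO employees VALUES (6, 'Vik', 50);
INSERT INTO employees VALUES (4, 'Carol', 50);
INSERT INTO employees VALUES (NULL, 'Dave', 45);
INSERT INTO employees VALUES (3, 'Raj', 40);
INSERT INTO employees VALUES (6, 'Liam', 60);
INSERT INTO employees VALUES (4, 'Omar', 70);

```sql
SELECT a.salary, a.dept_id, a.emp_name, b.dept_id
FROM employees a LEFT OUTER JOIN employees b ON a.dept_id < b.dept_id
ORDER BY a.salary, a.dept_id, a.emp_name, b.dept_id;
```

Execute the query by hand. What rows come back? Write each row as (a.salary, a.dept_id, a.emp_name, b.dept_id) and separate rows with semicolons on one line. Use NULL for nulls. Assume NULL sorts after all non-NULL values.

(40, 3, Raj, 4); (40, 3, Raj, 4); (40, 3, Raj, 6); (40, 3, Raj, 6); (45, NULL, Dave, NULL); (50, 4, Carol, 6); (50, 4, Carol, 6); (50, 6, Vik, NULL); (60, 6, Liam, NULL); (70, 4, Omar, 6); (70, 4, Omar, 6)

LEFT JOIN keeps every row from `employees a`; unmatched rows get NULL for `employees b`'s columns.
Matching on a.dept_id < b.dept_id. A NULL in a compared column never satisfies the condition.
- dept_id=6: no b row matches, row kept with b columns NULL.
- dept_id=4: 2 matching b row(s), so 2 row(s) emitted.
- dept_id=NULL: no b row matches, row kept with b columns NULL.
- dept_id=3: 4 matching b row(s), so 4 row(s) emitted.
- dept_id=6: no b row matches, row kept with b columns NULL.
- dept_id=4: 2 matching b row(s), so 2 row(s) emitted.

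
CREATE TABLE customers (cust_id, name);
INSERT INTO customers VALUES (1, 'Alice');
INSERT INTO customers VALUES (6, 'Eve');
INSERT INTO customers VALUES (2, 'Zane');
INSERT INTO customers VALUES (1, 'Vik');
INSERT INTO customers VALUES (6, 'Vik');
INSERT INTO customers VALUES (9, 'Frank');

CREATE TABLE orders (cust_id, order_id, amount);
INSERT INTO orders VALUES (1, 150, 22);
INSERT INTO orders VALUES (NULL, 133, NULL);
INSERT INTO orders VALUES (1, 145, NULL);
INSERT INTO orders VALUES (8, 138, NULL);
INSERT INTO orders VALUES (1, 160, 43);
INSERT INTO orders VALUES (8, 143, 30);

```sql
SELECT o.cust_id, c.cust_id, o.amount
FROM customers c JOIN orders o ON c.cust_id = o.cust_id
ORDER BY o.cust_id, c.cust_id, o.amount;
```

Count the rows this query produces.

6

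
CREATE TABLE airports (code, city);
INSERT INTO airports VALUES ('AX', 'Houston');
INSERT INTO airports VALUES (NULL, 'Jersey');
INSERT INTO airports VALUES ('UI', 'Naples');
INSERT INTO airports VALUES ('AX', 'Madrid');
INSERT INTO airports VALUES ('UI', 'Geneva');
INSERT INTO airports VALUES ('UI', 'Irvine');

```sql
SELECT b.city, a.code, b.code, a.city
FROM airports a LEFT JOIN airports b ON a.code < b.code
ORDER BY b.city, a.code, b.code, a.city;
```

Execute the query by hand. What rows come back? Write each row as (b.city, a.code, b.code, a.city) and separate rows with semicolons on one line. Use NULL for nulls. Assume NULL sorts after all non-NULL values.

LEFT JOIN keeps every row from `airports a`; unmatched rows get NULL for `airports b`'s columns.
Matching on a.code < b.code. A NULL in a compared column never satisfies the condition.
- a (code=AX) pairs with 3 row(s) of b.
- a (code=NULL) has no partner → padded with NULL.
- a (code=UI) has no partner → padded with NULL.
- a (code=AX) pairs with 3 row(s) of b.
- a (code=UI) has no partner → padded with NULL.
- a (code=UI) has no partner → padded with NULL.
After projecting and ordering:
b.city | a.code | b.code | a.city
Geneva | AX | UI | Houston
Geneva | AX | UI | Madrid
Irvine | AX | UI | Houston
Irvine | AX | UI | Madrid
Naples | AX | UI | Houston
Naples | AX | UI | Madrid
NULL | UI | NULL | Geneva
NULL | UI | NULL | Irvine
NULL | UI | NULL | Naples
NULL | NULL | NULL | Jersey

(Geneva, AX, UI, Houston); (Geneva, AX, UI, Madrid); (Irvine, AX, UI, Houston); (Irvine, AX, UI, Madrid); (Naples, AX, UI, Houston); (Naples, AX, UI, Madrid); (NULL, UI, NULL, Geneva); (NULL, UI, NULL, Irvine); (NULL, UI, NULL, Naples); (NULL, NULL, NULL, Jersey)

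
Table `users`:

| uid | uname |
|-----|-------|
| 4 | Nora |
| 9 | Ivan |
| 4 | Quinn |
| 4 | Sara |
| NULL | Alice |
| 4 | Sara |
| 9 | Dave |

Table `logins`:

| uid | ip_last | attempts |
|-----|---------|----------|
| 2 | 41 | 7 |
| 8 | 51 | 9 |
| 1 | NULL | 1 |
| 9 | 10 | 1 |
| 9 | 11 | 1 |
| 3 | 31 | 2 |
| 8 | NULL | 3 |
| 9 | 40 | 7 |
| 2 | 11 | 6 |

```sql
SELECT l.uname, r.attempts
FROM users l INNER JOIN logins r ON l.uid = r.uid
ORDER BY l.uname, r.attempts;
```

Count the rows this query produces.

6

INNER JOIN keeps only pairs where the ON condition holds.
Matching on l.uid = r.uid. A NULL in a compared column never satisfies the condition.
- l[0] uid=4 → no match; dropped.
- l[1] uid=9 → 3 match(es) in r → 3 row(s).
- l[2] uid=4 → no match; dropped.
- l[3] uid=4 → no match; dropped.
- l[4] uid=NULL → no match; dropped.
- l[5] uid=4 → no match; dropped.
- l[6] uid=9 → 3 match(es) in r → 3 row(s).
Total: 6 rows.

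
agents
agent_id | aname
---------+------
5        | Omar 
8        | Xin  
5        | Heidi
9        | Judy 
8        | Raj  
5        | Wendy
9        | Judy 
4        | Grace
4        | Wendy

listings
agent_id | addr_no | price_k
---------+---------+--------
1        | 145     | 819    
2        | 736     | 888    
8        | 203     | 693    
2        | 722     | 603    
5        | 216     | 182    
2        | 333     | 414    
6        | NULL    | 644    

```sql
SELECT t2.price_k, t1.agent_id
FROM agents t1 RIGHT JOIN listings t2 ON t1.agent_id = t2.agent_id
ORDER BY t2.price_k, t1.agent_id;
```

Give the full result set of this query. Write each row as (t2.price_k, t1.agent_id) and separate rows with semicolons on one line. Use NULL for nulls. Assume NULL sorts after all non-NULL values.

(182, 5); (182, 5); (182, 5); (414, NULL); (603, NULL); (644, NULL); (693, 8); (693, 8); (819, NULL); (888, NULL)

RIGHT JOIN keeps every row from `listings`; unmatched rows get NULL for `agents`'s columns.
Matching on t1.agent_id = t2.agent_id.
- t1 row (agent_id=5): matches 1 t2 row(s) → 1 output row(s).
- t1 row (agent_id=8): matches 1 t2 row(s) → 1 output row(s).
- t1 row (agent_id=5): matches 1 t2 row(s) → 1 output row(s).
- t1 row (agent_id=9): no match.
- t1 row (agent_id=8): matches 1 t2 row(s) → 1 output row(s).
- t1 row (agent_id=5): matches 1 t2 row(s) → 1 output row(s).
- t1 row (agent_id=9): no match.
- t1 row (agent_id=4): no match.
- t1 row (agent_id=4): no match.
- plus 5 unmatched t2 row(s), each kept with NULL t1 columns.
After projecting and ordering:
t2.price_k | t1.agent_id
182 | 5
182 | 5
182 | 5
414 | NULL
603 | NULL
644 | NULL
693 | 8
693 | 8
819 | NULL
888 | NULL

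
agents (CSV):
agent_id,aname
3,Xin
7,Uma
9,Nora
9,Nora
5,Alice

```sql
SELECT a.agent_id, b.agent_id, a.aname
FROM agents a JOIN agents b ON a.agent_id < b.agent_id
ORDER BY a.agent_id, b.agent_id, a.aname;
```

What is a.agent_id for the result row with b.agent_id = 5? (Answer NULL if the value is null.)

3

INNER JOIN keeps only pairs where the ON condition holds.
Matching on a.agent_id < b.agent_id.
- a[0] agent_id=3 → 4 match(es) in b → 4 row(s).
- a[1] agent_id=7 → 2 match(es) in b → 2 row(s).
- a[2] agent_id=9 → no match; dropped.
- a[3] agent_id=9 → no match; dropped.
- a[4] agent_id=5 → 3 match(es) in b → 3 row(s).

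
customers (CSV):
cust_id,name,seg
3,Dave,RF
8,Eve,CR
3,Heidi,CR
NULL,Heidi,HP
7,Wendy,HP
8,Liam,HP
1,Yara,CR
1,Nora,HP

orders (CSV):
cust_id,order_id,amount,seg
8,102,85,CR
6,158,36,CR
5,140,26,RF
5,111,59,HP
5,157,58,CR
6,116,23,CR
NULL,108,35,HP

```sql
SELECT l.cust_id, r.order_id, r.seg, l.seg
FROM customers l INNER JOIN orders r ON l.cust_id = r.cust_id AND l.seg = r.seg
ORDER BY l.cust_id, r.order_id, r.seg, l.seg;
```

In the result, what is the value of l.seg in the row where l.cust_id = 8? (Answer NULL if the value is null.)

CR

INNER JOIN keeps only pairs where the ON condition holds.
Matching on l.cust_id = r.cust_id AND l.seg = r.seg. A NULL in a compared column never satisfies the condition.
- cust_id=3, seg=RF: no matching r row, dropped.
- cust_id=8, seg=CR: 1 matching r row(s), so 1 row(s) emitted.
- cust_id=3, seg=CR: no matching r row, dropped.
- cust_id=NULL, seg=HP: no matching r row, dropped.
- cust_id=7, seg=HP: no matching r row, dropped.
- cust_id=8, seg=HP: no matching r row, dropped.
- cust_id=1, seg=CR: no matching r row, dropped.
- cust_id=1, seg=HP: no matching r row, dropped.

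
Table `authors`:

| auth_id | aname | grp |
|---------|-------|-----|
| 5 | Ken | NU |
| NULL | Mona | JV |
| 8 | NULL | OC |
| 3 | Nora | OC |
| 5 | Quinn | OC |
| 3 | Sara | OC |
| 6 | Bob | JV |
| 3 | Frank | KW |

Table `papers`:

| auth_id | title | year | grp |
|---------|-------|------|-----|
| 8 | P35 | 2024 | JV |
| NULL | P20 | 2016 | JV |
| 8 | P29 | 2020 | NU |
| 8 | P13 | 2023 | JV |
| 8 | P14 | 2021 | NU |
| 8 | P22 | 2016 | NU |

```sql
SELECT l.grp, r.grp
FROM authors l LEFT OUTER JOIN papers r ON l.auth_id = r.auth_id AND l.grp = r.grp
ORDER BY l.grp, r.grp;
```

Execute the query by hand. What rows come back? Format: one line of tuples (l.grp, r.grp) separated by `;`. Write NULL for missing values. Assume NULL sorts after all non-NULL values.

(JV, NULL); (JV, NULL); (KW, NULL); (NU, NULL); (OC, NULL); (OC, NULL); (OC, NULL); (OC, NULL)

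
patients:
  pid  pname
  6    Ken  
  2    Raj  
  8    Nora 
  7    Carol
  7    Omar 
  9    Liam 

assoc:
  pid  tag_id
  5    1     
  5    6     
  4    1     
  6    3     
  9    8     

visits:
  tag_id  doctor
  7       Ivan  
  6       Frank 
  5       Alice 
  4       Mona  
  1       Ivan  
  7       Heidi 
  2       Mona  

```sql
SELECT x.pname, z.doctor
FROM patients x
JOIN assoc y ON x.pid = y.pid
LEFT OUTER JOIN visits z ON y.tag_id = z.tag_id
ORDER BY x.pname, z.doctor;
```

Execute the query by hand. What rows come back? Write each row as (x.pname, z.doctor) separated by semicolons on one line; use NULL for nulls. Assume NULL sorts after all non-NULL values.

Evaluate left to right. First `patients x INNER JOIN assoc y` on pid: 2 row(s).
Then LEFT JOIN `visits z` on tag_id: each of those 2 rows is kept; rows whose y.tag_id has no match in z get NULL for z's columns.

(Ken, NULL); (Liam, NULL)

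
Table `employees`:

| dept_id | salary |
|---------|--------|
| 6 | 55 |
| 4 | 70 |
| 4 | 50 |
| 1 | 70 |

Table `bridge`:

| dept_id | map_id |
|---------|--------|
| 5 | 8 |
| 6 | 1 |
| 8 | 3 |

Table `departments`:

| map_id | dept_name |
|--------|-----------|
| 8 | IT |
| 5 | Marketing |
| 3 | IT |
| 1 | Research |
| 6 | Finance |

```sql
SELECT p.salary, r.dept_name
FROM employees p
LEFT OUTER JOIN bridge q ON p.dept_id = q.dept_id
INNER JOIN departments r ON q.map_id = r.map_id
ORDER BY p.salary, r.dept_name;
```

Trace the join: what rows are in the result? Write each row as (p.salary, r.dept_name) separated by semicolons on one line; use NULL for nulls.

(55, Research)

Step 1 — p LEFT JOIN q on dept_id → 4 row(s).
Then INNER JOIN `departments r` on map_id: keep only rows whose q.map_id appears in r.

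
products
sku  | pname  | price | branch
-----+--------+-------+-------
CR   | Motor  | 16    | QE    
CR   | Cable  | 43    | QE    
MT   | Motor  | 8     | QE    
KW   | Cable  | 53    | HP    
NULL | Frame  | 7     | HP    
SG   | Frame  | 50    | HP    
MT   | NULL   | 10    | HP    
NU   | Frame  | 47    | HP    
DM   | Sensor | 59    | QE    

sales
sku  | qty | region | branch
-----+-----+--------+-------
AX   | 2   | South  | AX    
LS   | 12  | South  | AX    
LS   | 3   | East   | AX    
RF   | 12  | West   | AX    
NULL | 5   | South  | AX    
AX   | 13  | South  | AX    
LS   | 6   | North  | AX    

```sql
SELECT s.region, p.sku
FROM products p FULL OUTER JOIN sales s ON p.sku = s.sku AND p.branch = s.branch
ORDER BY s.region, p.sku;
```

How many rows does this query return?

16

FULL OUTER JOIN keeps every row from both sides; unmatched rows get NULL for the other side's columns.
Matching on p.sku = s.sku AND p.branch = s.branch. A NULL in a compared column never satisfies the condition.
- p row (sku=CR, branch=QE): no match → kept, s columns NULL.
- p row (sku=CR, branch=QE): no match → kept, s columns NULL.
- p row (sku=MT, branch=QE): no match → kept, s columns NULL.
- p row (sku=KW, branch=HP): no match → kept, s columns NULL.
- p row (sku=NULL, branch=HP): no match → kept, s columns NULL.
- p row (sku=SG, branch=HP): no match → kept, s columns NULL.
- p row (sku=MT, branch=HP): no match → kept, s columns NULL.
- p row (sku=NU, branch=HP): no match → kept, s columns NULL.
- p row (sku=DM, branch=QE): no match → kept, s columns NULL.
- 7 row(s) from s found no p partner → padded with NULL.
Total: 0 matched + 16 padded = 16 rows.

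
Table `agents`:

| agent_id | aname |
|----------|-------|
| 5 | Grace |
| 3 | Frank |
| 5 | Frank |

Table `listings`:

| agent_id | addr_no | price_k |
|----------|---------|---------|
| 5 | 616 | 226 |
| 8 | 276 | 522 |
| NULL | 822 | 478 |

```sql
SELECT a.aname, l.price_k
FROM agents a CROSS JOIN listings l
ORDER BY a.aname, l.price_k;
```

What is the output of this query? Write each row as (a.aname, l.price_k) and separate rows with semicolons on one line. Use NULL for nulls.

CROSS JOIN pairs every row of `agents` with every row of `listings`: 3 × 3 = 9 rows.

(Frank, 226); (Frank, 226); (Frank, 478); (Frank, 478); (Frank, 522); (Frank, 522); (Grace, 226); (Grace, 478); (Grace, 522)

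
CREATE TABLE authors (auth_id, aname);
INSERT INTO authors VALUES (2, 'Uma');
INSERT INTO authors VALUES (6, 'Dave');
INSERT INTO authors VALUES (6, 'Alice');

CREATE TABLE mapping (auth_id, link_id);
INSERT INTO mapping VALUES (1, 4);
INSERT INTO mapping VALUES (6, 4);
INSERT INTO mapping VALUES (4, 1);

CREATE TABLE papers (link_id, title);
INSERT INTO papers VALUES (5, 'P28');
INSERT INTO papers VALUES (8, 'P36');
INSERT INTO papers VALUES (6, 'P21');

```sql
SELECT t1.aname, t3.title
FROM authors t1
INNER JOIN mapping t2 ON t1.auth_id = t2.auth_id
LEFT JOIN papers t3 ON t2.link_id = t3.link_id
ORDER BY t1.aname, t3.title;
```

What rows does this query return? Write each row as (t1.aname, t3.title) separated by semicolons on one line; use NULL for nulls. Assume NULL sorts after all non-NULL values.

(Alice, NULL); (Dave, NULL)

Joins associate left-to-right: authors INNER JOIN mapping on auth_id gives 2 intermediate row(s).
Then LEFT JOIN `papers t3` on link_id: each of those 2 rows is kept; rows whose t2.link_id has no match in t3 get NULL for t3's columns.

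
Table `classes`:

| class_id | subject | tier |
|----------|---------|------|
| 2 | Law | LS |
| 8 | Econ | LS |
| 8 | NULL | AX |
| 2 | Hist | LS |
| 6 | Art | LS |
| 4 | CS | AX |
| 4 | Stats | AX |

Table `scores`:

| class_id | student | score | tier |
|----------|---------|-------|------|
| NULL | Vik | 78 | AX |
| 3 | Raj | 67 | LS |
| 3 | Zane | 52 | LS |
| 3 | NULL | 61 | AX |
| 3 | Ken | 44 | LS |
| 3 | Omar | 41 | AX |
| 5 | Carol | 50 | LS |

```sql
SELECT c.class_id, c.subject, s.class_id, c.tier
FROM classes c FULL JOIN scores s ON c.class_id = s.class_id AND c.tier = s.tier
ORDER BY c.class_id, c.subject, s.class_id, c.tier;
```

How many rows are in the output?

FULL OUTER JOIN keeps every row from both sides; unmatched rows get NULL for the other side's columns.
Matching on c.class_id = s.class_id AND c.tier = s.tier. A NULL in a compared column never satisfies the condition.
- c (class_id=2, tier=LS) has no partner → padded with NULL.
- c (class_id=8, tier=LS) has no partner → padded with NULL.
- c (class_id=8, tier=AX) has no partner → padded with NULL.
- c (class_id=2, tier=LS) has no partner → padded with NULL.
- c (class_id=6, tier=LS) has no partner → padded with NULL.
- c (class_id=4, tier=AX) has no partner → padded with NULL.
- c (class_id=4, tier=AX) has no partner → padded with NULL.
- 7 row(s) from s found no c partner → padded with NULL.
Total: 0 matched + 14 padded = 14 rows.

14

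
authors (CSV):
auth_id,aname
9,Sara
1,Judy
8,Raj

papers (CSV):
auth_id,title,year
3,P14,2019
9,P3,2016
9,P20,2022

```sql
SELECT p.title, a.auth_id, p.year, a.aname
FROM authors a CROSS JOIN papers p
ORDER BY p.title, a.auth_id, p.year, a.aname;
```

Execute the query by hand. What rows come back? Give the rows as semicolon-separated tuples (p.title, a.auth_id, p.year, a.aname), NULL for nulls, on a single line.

(P14, 1, 2019, Judy); (P14, 8, 2019, Raj); (P14, 9, 2019, Sara); (P20, 1, 2022, Judy); (P20, 8, 2022, Raj); (P20, 9, 2022, Sara); (P3, 1, 2016, Judy); (P3, 8, 2016, Raj); (P3, 9, 2016, Sara)

CROSS JOIN pairs every row of `authors` with every row of `papers`: 3 × 3 = 9 rows.
After projecting and ordering:
p.title | a.auth_id | p.year | a.aname
P14 | 1 | 2019 | Judy
P14 | 8 | 2019 | Raj
P14 | 9 | 2019 | Sara
P20 | 1 | 2022 | Judy
P20 | 8 | 2022 | Raj
P20 | 9 | 2022 | Sara
P3 | 1 | 2016 | Judy
P3 | 8 | 2016 | Raj
P3 | 9 | 2016 | Sara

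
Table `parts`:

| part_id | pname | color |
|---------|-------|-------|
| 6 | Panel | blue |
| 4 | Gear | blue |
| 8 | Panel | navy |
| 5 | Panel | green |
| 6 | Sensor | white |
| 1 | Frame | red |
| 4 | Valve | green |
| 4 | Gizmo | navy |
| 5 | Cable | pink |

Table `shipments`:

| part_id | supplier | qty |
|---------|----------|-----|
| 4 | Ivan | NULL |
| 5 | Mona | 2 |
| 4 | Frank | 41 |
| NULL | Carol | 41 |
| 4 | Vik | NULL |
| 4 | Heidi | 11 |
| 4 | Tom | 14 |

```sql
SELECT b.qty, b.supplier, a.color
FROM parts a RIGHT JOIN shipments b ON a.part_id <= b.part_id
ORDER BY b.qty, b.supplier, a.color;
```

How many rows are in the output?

27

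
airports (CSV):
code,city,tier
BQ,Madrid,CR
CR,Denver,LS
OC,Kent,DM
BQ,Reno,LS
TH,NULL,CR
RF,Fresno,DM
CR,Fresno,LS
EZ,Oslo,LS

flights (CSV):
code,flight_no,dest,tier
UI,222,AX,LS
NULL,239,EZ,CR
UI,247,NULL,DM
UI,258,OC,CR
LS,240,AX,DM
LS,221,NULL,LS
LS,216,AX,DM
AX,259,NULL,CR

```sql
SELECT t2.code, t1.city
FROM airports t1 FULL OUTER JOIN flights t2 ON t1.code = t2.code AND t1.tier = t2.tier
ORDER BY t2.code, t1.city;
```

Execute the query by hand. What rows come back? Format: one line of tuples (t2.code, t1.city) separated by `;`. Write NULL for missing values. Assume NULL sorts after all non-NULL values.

(AX, NULL); (LS, NULL); (LS, NULL); (LS, NULL); (UI, NULL); (UI, NULL); (UI, NULL); (NULL, Denver); (NULL, Fresno); (NULL, Fresno); (NULL, Kent); (NULL, Madrid); (NULL, Oslo); (NULL, Reno); (NULL, NULL); (NULL, NULL)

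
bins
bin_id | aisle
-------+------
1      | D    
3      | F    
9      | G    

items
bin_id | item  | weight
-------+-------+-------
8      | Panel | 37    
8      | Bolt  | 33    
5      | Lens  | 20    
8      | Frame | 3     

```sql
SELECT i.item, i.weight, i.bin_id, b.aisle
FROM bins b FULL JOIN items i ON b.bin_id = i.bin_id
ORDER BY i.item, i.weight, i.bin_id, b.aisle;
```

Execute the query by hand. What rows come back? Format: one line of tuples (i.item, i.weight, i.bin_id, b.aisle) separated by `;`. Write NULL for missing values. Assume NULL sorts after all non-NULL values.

FULL OUTER JOIN keeps every row from both sides; unmatched rows get NULL for the other side's columns.
Matching on b.bin_id = i.bin_id.
- b (bin_id=1) has no partner → padded with NULL.
- b (bin_id=3) has no partner → padded with NULL.
- b (bin_id=9) has no partner → padded with NULL.
- plus 4 unmatched i row(s), each kept with NULL b columns.
After projecting and ordering:
i.item | i.weight | i.bin_id | b.aisle
Bolt | 33 | 8 | NULL
Frame | 3 | 8 | NULL
Lens | 20 | 5 | NULL
Panel | 37 | 8 | NULL
NULL | NULL | NULL | D
NULL | NULL | NULL | F
NULL | NULL | NULL | G

(Bolt, 33, 8, NULL); (Frame, 3, 8, NULL); (Lens, 20, 5, NULL); (Panel, 37, 8, NULL); (NULL, NULL, NULL, D); (NULL, NULL, NULL, F); (NULL, NULL, NULL, G)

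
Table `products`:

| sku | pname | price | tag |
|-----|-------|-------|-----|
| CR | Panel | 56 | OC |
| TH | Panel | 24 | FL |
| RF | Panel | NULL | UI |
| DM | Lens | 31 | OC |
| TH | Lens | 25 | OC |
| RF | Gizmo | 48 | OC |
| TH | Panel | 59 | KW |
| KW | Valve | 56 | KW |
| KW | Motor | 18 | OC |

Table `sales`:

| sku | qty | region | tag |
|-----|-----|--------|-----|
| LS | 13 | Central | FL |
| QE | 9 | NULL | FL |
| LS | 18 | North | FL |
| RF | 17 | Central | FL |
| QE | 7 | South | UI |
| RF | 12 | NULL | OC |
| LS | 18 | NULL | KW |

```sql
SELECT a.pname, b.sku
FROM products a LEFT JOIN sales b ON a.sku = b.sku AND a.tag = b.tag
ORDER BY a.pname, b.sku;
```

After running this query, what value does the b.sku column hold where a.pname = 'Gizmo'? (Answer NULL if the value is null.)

LEFT JOIN keeps every row from `products`; unmatched rows get NULL for `sales`'s columns.
Matching on a.sku = b.sku AND a.tag = b.tag.
- sku=CR, tag=OC: no b row matches, row kept with b columns NULL.
- sku=TH, tag=FL: no b row matches, row kept with b columns NULL.
- sku=RF, tag=UI: no b row matches, row kept with b columns NULL.
- sku=DM, tag=OC: no b row matches, row kept with b columns NULL.
- sku=TH, tag=OC: no b row matches, row kept with b columns NULL.
- sku=RF, tag=OC: 1 matching b row(s), so 1 row(s) emitted.
- sku=TH, tag=KW: no b row matches, row kept with b columns NULL.
- sku=KW, tag=KW: no b row matches, row kept with b columns NULL.
- sku=KW, tag=OC: no b row matches, row kept with b columns NULL.

RF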